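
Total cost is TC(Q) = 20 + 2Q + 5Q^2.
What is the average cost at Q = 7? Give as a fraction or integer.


TC(7) = 20 + 2*7 + 5*7^2
TC(7) = 20 + 14 + 245 = 279
AC = TC/Q = 279/7 = 279/7

279/7


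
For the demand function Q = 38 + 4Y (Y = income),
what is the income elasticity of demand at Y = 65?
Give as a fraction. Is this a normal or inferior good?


dQ/dY = 4
At Y = 65: Q = 38 + 4*65 = 298
Ey = (dQ/dY)(Y/Q) = 4 * 65 / 298 = 130/149
Since Ey > 0, this is a normal good.

130/149 (normal good)


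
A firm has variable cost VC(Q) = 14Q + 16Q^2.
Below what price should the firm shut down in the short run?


AVC(Q) = VC(Q)/Q = 14 + 16Q
AVC is increasing in Q, so minimum AVC is at Q -> 0+.
Min AVC = 14
The firm should shut down if P < 14.

14


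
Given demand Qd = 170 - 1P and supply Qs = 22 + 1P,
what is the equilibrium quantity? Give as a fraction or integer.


First find equilibrium price:
170 - 1P = 22 + 1P
P* = 148/2 = 74
Then substitute into demand:
Q* = 170 - 1 * 74 = 96

96


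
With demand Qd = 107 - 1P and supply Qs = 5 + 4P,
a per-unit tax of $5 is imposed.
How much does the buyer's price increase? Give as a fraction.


With a per-unit tax, the buyer's price increase depends on relative slopes.
Supply slope: d = 4, Demand slope: b = 1
Buyer's price increase = d * tax / (b + d)
= 4 * 5 / (1 + 4)
= 20 / 5 = 4

4


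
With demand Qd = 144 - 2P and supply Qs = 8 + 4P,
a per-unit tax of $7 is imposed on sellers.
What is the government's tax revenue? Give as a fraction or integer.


With tax on sellers, new supply: Qs' = 8 + 4(P - 7)
= 4P - 20
New equilibrium quantity:
Q_new = 268/3
Tax revenue = tax * Q_new = 7 * 268/3 = 1876/3

1876/3


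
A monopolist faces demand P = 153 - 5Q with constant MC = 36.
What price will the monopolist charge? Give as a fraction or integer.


MR = 153 - 10Q
Set MR = MC: 153 - 10Q = 36
Q* = 117/10
Substitute into demand:
P* = 153 - 5*117/10 = 189/2

189/2


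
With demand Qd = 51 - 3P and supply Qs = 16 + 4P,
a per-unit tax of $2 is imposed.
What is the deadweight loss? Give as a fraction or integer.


Pre-tax equilibrium quantity: Q* = 36
Post-tax equilibrium quantity: Q_tax = 228/7
Reduction in quantity: Q* - Q_tax = 24/7
DWL = (1/2) * tax * (Q* - Q_tax)
DWL = (1/2) * 2 * 24/7 = 24/7

24/7


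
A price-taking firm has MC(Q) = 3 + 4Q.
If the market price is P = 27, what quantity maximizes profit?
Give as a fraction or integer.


In perfect competition, profit is maximized where P = MC.
27 = 3 + 4Q
24 = 4Q
Q* = 24/4 = 6

6


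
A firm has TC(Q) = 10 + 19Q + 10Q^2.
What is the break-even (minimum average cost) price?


AC(Q) = 10/Q + 19 + 10Q
To minimize: dAC/dQ = -10/Q^2 + 10 = 0
Q^2 = 10/10 = 1
Q* = 1
Min AC = 10/1 + 19 + 10*1
Min AC = 10 + 19 + 10 = 39

39


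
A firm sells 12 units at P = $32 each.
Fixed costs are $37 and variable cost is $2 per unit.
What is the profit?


Total Revenue = P * Q = 32 * 12 = $384
Total Cost = FC + VC*Q = 37 + 2*12 = $61
Profit = TR - TC = 384 - 61 = $323

$323


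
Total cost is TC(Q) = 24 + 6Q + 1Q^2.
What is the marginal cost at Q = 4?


MC = dTC/dQ = 6 + 2*1*Q
At Q = 4:
MC = 6 + 2*4
MC = 6 + 8 = 14

14


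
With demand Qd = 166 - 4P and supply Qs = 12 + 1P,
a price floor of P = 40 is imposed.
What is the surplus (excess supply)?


At P = 40:
Qd = 166 - 4*40 = 6
Qs = 12 + 1*40 = 52
Surplus = Qs - Qd = 52 - 6 = 46

46


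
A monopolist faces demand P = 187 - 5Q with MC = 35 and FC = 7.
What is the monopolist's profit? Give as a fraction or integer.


MR = MC: 187 - 10Q = 35
Q* = 76/5
P* = 187 - 5*76/5 = 111
Profit = (P* - MC)*Q* - FC
= (111 - 35)*76/5 - 7
= 76*76/5 - 7
= 5776/5 - 7 = 5741/5

5741/5


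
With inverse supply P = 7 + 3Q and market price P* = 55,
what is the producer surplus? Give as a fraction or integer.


Minimum supply price (at Q=0): P_min = 7
Quantity supplied at P* = 55:
Q* = (55 - 7)/3 = 16
PS = (1/2) * Q* * (P* - P_min)
PS = (1/2) * 16 * (55 - 7)
PS = (1/2) * 16 * 48 = 384

384


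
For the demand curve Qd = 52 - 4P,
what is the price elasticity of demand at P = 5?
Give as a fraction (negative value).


dQ/dP = -4
At P = 5: Q = 52 - 4*5 = 32
E = (dQ/dP)(P/Q) = (-4)(5/32) = -5/8

-5/8


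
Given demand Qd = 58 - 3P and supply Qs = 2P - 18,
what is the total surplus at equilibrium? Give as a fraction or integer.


Find equilibrium: 58 - 3P = 2P - 18
58 + 18 = 5P
P* = 76/5 = 76/5
Q* = 2*76/5 - 18 = 62/5
Inverse demand: P = 58/3 - Q/3, so P_max = 58/3
Inverse supply: P = 9 + Q/2, so P_min = 9
CS = (1/2) * 62/5 * (58/3 - 76/5) = 1922/75
PS = (1/2) * 62/5 * (76/5 - 9) = 961/25
TS = CS + PS = 1922/75 + 961/25 = 961/15

961/15


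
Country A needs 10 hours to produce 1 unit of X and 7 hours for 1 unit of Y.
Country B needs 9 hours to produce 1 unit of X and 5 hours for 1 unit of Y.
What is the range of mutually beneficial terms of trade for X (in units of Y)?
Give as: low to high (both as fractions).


Opportunity cost of X for Country A = hours_X / hours_Y = 10/7 = 10/7 units of Y
Opportunity cost of X for Country B = hours_X / hours_Y = 9/5 = 9/5 units of Y
Terms of trade must be between the two opportunity costs.
Range: 10/7 to 9/5

10/7 to 9/5


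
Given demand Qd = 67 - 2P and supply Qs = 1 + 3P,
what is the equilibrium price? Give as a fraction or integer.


At equilibrium, Qd = Qs.
67 - 2P = 1 + 3P
67 - 1 = 2P + 3P
66 = 5P
P* = 66/5 = 66/5

66/5


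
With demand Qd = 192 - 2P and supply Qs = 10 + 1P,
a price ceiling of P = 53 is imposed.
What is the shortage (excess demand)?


At P = 53:
Qd = 192 - 2*53 = 86
Qs = 10 + 1*53 = 63
Shortage = Qd - Qs = 86 - 63 = 23

23


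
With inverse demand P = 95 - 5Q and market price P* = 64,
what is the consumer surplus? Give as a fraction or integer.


Maximum willingness to pay (at Q=0): P_max = 95
Quantity demanded at P* = 64:
Q* = (95 - 64)/5 = 31/5
CS = (1/2) * Q* * (P_max - P*)
CS = (1/2) * 31/5 * (95 - 64)
CS = (1/2) * 31/5 * 31 = 961/10

961/10


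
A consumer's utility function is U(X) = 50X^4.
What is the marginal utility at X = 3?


MU = dU/dX = 50*4*X^(4-1)
MU = 200*X^3
At X = 3:
MU = 200 * 3^3
MU = 200 * 27 = 5400

5400


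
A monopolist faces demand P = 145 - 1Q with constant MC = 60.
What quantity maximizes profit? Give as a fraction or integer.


TR = P*Q = (145 - 1Q)Q = 145Q - 1Q^2
MR = dTR/dQ = 145 - 2Q
Set MR = MC:
145 - 2Q = 60
85 = 2Q
Q* = 85/2 = 85/2

85/2


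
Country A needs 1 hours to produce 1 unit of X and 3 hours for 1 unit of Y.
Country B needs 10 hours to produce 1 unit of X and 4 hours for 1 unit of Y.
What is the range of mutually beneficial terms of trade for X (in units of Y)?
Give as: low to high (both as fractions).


Opportunity cost of X for Country A = hours_X / hours_Y = 1/3 = 1/3 units of Y
Opportunity cost of X for Country B = hours_X / hours_Y = 10/4 = 5/2 units of Y
Terms of trade must be between the two opportunity costs.
Range: 1/3 to 5/2

1/3 to 5/2


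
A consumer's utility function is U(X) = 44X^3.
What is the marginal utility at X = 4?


MU = dU/dX = 44*3*X^(3-1)
MU = 132*X^2
At X = 4:
MU = 132 * 4^2
MU = 132 * 16 = 2112

2112


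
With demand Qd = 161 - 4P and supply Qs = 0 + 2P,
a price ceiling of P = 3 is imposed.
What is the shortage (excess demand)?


At P = 3:
Qd = 161 - 4*3 = 149
Qs = 0 + 2*3 = 6
Shortage = Qd - Qs = 149 - 6 = 143

143


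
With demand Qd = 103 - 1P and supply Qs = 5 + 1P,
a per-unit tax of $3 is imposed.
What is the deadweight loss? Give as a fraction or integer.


Pre-tax equilibrium quantity: Q* = 54
Post-tax equilibrium quantity: Q_tax = 105/2
Reduction in quantity: Q* - Q_tax = 3/2
DWL = (1/2) * tax * (Q* - Q_tax)
DWL = (1/2) * 3 * 3/2 = 9/4

9/4


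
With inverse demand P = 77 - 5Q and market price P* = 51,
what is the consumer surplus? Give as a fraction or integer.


Maximum willingness to pay (at Q=0): P_max = 77
Quantity demanded at P* = 51:
Q* = (77 - 51)/5 = 26/5
CS = (1/2) * Q* * (P_max - P*)
CS = (1/2) * 26/5 * (77 - 51)
CS = (1/2) * 26/5 * 26 = 338/5

338/5


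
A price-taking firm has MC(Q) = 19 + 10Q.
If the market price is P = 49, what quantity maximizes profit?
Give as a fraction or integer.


In perfect competition, profit is maximized where P = MC.
49 = 19 + 10Q
30 = 10Q
Q* = 30/10 = 3

3


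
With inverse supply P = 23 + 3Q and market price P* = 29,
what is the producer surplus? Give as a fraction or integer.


Minimum supply price (at Q=0): P_min = 23
Quantity supplied at P* = 29:
Q* = (29 - 23)/3 = 2
PS = (1/2) * Q* * (P* - P_min)
PS = (1/2) * 2 * (29 - 23)
PS = (1/2) * 2 * 6 = 6

6


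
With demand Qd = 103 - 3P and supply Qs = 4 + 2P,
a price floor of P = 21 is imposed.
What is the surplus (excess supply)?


At P = 21:
Qd = 103 - 3*21 = 40
Qs = 4 + 2*21 = 46
Surplus = Qs - Qd = 46 - 40 = 6

6


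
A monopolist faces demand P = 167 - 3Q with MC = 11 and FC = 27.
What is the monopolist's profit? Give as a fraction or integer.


MR = MC: 167 - 6Q = 11
Q* = 26
P* = 167 - 3*26 = 89
Profit = (P* - MC)*Q* - FC
= (89 - 11)*26 - 27
= 78*26 - 27
= 2028 - 27 = 2001

2001


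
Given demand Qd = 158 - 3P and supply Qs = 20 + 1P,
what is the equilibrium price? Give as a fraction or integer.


At equilibrium, Qd = Qs.
158 - 3P = 20 + 1P
158 - 20 = 3P + 1P
138 = 4P
P* = 138/4 = 69/2

69/2


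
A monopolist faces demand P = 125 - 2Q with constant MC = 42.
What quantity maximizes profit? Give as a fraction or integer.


TR = P*Q = (125 - 2Q)Q = 125Q - 2Q^2
MR = dTR/dQ = 125 - 4Q
Set MR = MC:
125 - 4Q = 42
83 = 4Q
Q* = 83/4 = 83/4

83/4


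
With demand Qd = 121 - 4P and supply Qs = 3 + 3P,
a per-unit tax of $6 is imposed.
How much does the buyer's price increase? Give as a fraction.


With a per-unit tax, the buyer's price increase depends on relative slopes.
Supply slope: d = 3, Demand slope: b = 4
Buyer's price increase = d * tax / (b + d)
= 3 * 6 / (4 + 3)
= 18 / 7 = 18/7

18/7


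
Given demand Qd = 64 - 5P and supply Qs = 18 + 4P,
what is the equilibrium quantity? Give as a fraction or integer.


First find equilibrium price:
64 - 5P = 18 + 4P
P* = 46/9 = 46/9
Then substitute into demand:
Q* = 64 - 5 * 46/9 = 346/9

346/9


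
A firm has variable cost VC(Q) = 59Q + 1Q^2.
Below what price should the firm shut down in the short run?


AVC(Q) = VC(Q)/Q = 59 + 1Q
AVC is increasing in Q, so minimum AVC is at Q -> 0+.
Min AVC = 59
The firm should shut down if P < 59.

59


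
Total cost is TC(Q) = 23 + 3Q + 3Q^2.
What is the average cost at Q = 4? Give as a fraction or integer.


TC(4) = 23 + 3*4 + 3*4^2
TC(4) = 23 + 12 + 48 = 83
AC = TC/Q = 83/4 = 83/4

83/4


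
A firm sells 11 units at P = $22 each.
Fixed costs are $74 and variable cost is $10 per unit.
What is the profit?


Total Revenue = P * Q = 22 * 11 = $242
Total Cost = FC + VC*Q = 74 + 10*11 = $184
Profit = TR - TC = 242 - 184 = $58

$58


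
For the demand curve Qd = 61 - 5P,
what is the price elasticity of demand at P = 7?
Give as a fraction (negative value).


dQ/dP = -5
At P = 7: Q = 61 - 5*7 = 26
E = (dQ/dP)(P/Q) = (-5)(7/26) = -35/26

-35/26


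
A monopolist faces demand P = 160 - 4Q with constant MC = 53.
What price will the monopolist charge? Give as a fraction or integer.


MR = 160 - 8Q
Set MR = MC: 160 - 8Q = 53
Q* = 107/8
Substitute into demand:
P* = 160 - 4*107/8 = 213/2

213/2


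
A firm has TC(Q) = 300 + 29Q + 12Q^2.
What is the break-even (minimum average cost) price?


AC(Q) = 300/Q + 29 + 12Q
To minimize: dAC/dQ = -300/Q^2 + 12 = 0
Q^2 = 300/12 = 25
Q* = 5
Min AC = 300/5 + 29 + 12*5
Min AC = 60 + 29 + 60 = 149

149


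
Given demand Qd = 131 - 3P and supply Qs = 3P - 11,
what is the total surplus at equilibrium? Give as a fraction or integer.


Find equilibrium: 131 - 3P = 3P - 11
131 + 11 = 6P
P* = 142/6 = 71/3
Q* = 3*71/3 - 11 = 60
Inverse demand: P = 131/3 - Q/3, so P_max = 131/3
Inverse supply: P = 11/3 + Q/3, so P_min = 11/3
CS = (1/2) * 60 * (131/3 - 71/3) = 600
PS = (1/2) * 60 * (71/3 - 11/3) = 600
TS = CS + PS = 600 + 600 = 1200

1200


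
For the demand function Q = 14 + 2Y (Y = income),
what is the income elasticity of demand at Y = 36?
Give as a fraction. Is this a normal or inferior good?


dQ/dY = 2
At Y = 36: Q = 14 + 2*36 = 86
Ey = (dQ/dY)(Y/Q) = 2 * 36 / 86 = 36/43
Since Ey > 0, this is a normal good.

36/43 (normal good)


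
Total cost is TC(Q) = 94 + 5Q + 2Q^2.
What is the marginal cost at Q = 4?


MC = dTC/dQ = 5 + 2*2*Q
At Q = 4:
MC = 5 + 4*4
MC = 5 + 16 = 21

21


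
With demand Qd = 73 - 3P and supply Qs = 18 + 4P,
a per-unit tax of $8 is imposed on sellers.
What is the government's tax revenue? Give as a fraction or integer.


With tax on sellers, new supply: Qs' = 18 + 4(P - 8)
= 4P - 14
New equilibrium quantity:
Q_new = 250/7
Tax revenue = tax * Q_new = 8 * 250/7 = 2000/7

2000/7


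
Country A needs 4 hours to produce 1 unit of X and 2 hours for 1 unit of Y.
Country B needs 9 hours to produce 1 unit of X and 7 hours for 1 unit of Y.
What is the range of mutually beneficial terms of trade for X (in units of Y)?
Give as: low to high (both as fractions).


Opportunity cost of X for Country A = hours_X / hours_Y = 4/2 = 2 units of Y
Opportunity cost of X for Country B = hours_X / hours_Y = 9/7 = 9/7 units of Y
Terms of trade must be between the two opportunity costs.
Range: 9/7 to 2

9/7 to 2


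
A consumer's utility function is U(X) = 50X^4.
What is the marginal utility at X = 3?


MU = dU/dX = 50*4*X^(4-1)
MU = 200*X^3
At X = 3:
MU = 200 * 3^3
MU = 200 * 27 = 5400

5400


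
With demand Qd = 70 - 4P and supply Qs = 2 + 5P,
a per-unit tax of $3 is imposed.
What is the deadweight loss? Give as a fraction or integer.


Pre-tax equilibrium quantity: Q* = 358/9
Post-tax equilibrium quantity: Q_tax = 298/9
Reduction in quantity: Q* - Q_tax = 20/3
DWL = (1/2) * tax * (Q* - Q_tax)
DWL = (1/2) * 3 * 20/3 = 10

10


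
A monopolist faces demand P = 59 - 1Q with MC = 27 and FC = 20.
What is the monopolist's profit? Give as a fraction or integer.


MR = MC: 59 - 2Q = 27
Q* = 16
P* = 59 - 1*16 = 43
Profit = (P* - MC)*Q* - FC
= (43 - 27)*16 - 20
= 16*16 - 20
= 256 - 20 = 236

236


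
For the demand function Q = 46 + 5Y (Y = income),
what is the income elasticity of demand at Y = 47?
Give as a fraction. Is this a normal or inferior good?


dQ/dY = 5
At Y = 47: Q = 46 + 5*47 = 281
Ey = (dQ/dY)(Y/Q) = 5 * 47 / 281 = 235/281
Since Ey > 0, this is a normal good.

235/281 (normal good)


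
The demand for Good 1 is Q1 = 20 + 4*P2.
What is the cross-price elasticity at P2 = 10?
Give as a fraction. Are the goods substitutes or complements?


dQ1/dP2 = 4
At P2 = 10: Q1 = 20 + 4*10 = 60
Exy = (dQ1/dP2)(P2/Q1) = 4 * 10 / 60 = 2/3
Since Exy > 0, the goods are substitutes.

2/3 (substitutes)


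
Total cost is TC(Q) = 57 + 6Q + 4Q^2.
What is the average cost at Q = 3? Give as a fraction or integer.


TC(3) = 57 + 6*3 + 4*3^2
TC(3) = 57 + 18 + 36 = 111
AC = TC/Q = 111/3 = 37

37


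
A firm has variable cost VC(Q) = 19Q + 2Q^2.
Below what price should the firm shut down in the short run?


AVC(Q) = VC(Q)/Q = 19 + 2Q
AVC is increasing in Q, so minimum AVC is at Q -> 0+.
Min AVC = 19
The firm should shut down if P < 19.

19


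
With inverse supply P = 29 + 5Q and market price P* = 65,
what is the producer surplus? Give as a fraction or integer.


Minimum supply price (at Q=0): P_min = 29
Quantity supplied at P* = 65:
Q* = (65 - 29)/5 = 36/5
PS = (1/2) * Q* * (P* - P_min)
PS = (1/2) * 36/5 * (65 - 29)
PS = (1/2) * 36/5 * 36 = 648/5

648/5


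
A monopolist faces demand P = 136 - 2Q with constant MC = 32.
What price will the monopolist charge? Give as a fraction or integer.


MR = 136 - 4Q
Set MR = MC: 136 - 4Q = 32
Q* = 26
Substitute into demand:
P* = 136 - 2*26 = 84

84


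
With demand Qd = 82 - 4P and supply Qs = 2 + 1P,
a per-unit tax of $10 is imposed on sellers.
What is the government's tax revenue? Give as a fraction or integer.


With tax on sellers, new supply: Qs' = 2 + 1(P - 10)
= 1P - 8
New equilibrium quantity:
Q_new = 10
Tax revenue = tax * Q_new = 10 * 10 = 100

100


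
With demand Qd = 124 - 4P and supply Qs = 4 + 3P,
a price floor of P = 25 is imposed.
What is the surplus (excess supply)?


At P = 25:
Qd = 124 - 4*25 = 24
Qs = 4 + 3*25 = 79
Surplus = Qs - Qd = 79 - 24 = 55

55


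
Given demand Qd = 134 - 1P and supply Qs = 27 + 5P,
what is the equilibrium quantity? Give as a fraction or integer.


First find equilibrium price:
134 - 1P = 27 + 5P
P* = 107/6 = 107/6
Then substitute into demand:
Q* = 134 - 1 * 107/6 = 697/6

697/6


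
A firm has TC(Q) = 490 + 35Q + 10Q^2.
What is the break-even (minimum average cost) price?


AC(Q) = 490/Q + 35 + 10Q
To minimize: dAC/dQ = -490/Q^2 + 10 = 0
Q^2 = 490/10 = 49
Q* = 7
Min AC = 490/7 + 35 + 10*7
Min AC = 70 + 35 + 70 = 175

175


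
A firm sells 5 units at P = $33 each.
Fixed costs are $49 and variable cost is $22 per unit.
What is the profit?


Total Revenue = P * Q = 33 * 5 = $165
Total Cost = FC + VC*Q = 49 + 22*5 = $159
Profit = TR - TC = 165 - 159 = $6

$6


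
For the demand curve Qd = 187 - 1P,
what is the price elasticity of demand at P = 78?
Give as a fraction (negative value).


dQ/dP = -1
At P = 78: Q = 187 - 1*78 = 109
E = (dQ/dP)(P/Q) = (-1)(78/109) = -78/109

-78/109


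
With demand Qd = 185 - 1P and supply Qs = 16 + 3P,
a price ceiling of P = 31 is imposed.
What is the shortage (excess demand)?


At P = 31:
Qd = 185 - 1*31 = 154
Qs = 16 + 3*31 = 109
Shortage = Qd - Qs = 154 - 109 = 45

45


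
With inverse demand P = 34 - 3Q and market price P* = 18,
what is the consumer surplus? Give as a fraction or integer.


Maximum willingness to pay (at Q=0): P_max = 34
Quantity demanded at P* = 18:
Q* = (34 - 18)/3 = 16/3
CS = (1/2) * Q* * (P_max - P*)
CS = (1/2) * 16/3 * (34 - 18)
CS = (1/2) * 16/3 * 16 = 128/3

128/3


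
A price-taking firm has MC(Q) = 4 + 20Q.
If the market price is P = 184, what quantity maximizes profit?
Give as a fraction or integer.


In perfect competition, profit is maximized where P = MC.
184 = 4 + 20Q
180 = 20Q
Q* = 180/20 = 9

9


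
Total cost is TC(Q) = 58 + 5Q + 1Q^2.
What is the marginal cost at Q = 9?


MC = dTC/dQ = 5 + 2*1*Q
At Q = 9:
MC = 5 + 2*9
MC = 5 + 18 = 23

23


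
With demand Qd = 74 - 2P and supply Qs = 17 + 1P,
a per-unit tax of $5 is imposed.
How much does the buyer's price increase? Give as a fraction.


With a per-unit tax, the buyer's price increase depends on relative slopes.
Supply slope: d = 1, Demand slope: b = 2
Buyer's price increase = d * tax / (b + d)
= 1 * 5 / (2 + 1)
= 5 / 3 = 5/3

5/3


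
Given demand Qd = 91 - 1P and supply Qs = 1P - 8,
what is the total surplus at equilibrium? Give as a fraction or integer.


Find equilibrium: 91 - 1P = 1P - 8
91 + 8 = 2P
P* = 99/2 = 99/2
Q* = 1*99/2 - 8 = 83/2
Inverse demand: P = 91 - Q/1, so P_max = 91
Inverse supply: P = 8 + Q/1, so P_min = 8
CS = (1/2) * 83/2 * (91 - 99/2) = 6889/8
PS = (1/2) * 83/2 * (99/2 - 8) = 6889/8
TS = CS + PS = 6889/8 + 6889/8 = 6889/4

6889/4


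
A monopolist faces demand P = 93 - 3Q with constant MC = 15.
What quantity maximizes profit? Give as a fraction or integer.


TR = P*Q = (93 - 3Q)Q = 93Q - 3Q^2
MR = dTR/dQ = 93 - 6Q
Set MR = MC:
93 - 6Q = 15
78 = 6Q
Q* = 78/6 = 13

13


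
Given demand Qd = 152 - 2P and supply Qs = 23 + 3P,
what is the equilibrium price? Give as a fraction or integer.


At equilibrium, Qd = Qs.
152 - 2P = 23 + 3P
152 - 23 = 2P + 3P
129 = 5P
P* = 129/5 = 129/5

129/5


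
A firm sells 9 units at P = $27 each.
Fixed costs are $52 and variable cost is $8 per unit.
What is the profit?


Total Revenue = P * Q = 27 * 9 = $243
Total Cost = FC + VC*Q = 52 + 8*9 = $124
Profit = TR - TC = 243 - 124 = $119

$119


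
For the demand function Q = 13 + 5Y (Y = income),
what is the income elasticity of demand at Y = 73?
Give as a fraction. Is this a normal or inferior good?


dQ/dY = 5
At Y = 73: Q = 13 + 5*73 = 378
Ey = (dQ/dY)(Y/Q) = 5 * 73 / 378 = 365/378
Since Ey > 0, this is a normal good.

365/378 (normal good)


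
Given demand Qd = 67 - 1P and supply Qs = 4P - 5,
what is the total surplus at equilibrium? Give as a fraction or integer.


Find equilibrium: 67 - 1P = 4P - 5
67 + 5 = 5P
P* = 72/5 = 72/5
Q* = 4*72/5 - 5 = 263/5
Inverse demand: P = 67 - Q/1, so P_max = 67
Inverse supply: P = 5/4 + Q/4, so P_min = 5/4
CS = (1/2) * 263/5 * (67 - 72/5) = 69169/50
PS = (1/2) * 263/5 * (72/5 - 5/4) = 69169/200
TS = CS + PS = 69169/50 + 69169/200 = 69169/40

69169/40


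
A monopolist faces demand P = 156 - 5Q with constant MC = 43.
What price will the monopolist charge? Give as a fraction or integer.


MR = 156 - 10Q
Set MR = MC: 156 - 10Q = 43
Q* = 113/10
Substitute into demand:
P* = 156 - 5*113/10 = 199/2

199/2


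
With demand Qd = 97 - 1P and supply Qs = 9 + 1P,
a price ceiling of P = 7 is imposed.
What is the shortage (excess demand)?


At P = 7:
Qd = 97 - 1*7 = 90
Qs = 9 + 1*7 = 16
Shortage = Qd - Qs = 90 - 16 = 74

74


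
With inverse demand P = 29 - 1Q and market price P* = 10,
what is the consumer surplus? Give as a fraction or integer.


Maximum willingness to pay (at Q=0): P_max = 29
Quantity demanded at P* = 10:
Q* = (29 - 10)/1 = 19
CS = (1/2) * Q* * (P_max - P*)
CS = (1/2) * 19 * (29 - 10)
CS = (1/2) * 19 * 19 = 361/2

361/2


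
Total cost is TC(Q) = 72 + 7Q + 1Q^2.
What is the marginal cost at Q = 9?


MC = dTC/dQ = 7 + 2*1*Q
At Q = 9:
MC = 7 + 2*9
MC = 7 + 18 = 25

25


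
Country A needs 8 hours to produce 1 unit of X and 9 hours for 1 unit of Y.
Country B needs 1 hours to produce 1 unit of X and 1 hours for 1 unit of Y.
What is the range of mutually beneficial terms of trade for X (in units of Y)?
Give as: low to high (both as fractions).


Opportunity cost of X for Country A = hours_X / hours_Y = 8/9 = 8/9 units of Y
Opportunity cost of X for Country B = hours_X / hours_Y = 1/1 = 1 units of Y
Terms of trade must be between the two opportunity costs.
Range: 8/9 to 1

8/9 to 1


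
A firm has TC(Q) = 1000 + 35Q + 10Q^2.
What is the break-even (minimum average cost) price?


AC(Q) = 1000/Q + 35 + 10Q
To minimize: dAC/dQ = -1000/Q^2 + 10 = 0
Q^2 = 1000/10 = 100
Q* = 10
Min AC = 1000/10 + 35 + 10*10
Min AC = 100 + 35 + 100 = 235

235


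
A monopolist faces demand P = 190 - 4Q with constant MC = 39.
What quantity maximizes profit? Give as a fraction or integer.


TR = P*Q = (190 - 4Q)Q = 190Q - 4Q^2
MR = dTR/dQ = 190 - 8Q
Set MR = MC:
190 - 8Q = 39
151 = 8Q
Q* = 151/8 = 151/8

151/8


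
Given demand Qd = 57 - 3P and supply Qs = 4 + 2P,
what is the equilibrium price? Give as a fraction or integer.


At equilibrium, Qd = Qs.
57 - 3P = 4 + 2P
57 - 4 = 3P + 2P
53 = 5P
P* = 53/5 = 53/5

53/5


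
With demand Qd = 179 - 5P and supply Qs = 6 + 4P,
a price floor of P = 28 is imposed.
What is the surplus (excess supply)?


At P = 28:
Qd = 179 - 5*28 = 39
Qs = 6 + 4*28 = 118
Surplus = Qs - Qd = 118 - 39 = 79

79


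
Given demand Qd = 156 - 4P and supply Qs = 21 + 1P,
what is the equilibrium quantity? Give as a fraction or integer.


First find equilibrium price:
156 - 4P = 21 + 1P
P* = 135/5 = 27
Then substitute into demand:
Q* = 156 - 4 * 27 = 48

48


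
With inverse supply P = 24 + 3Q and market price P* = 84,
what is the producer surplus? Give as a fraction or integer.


Minimum supply price (at Q=0): P_min = 24
Quantity supplied at P* = 84:
Q* = (84 - 24)/3 = 20
PS = (1/2) * Q* * (P* - P_min)
PS = (1/2) * 20 * (84 - 24)
PS = (1/2) * 20 * 60 = 600

600


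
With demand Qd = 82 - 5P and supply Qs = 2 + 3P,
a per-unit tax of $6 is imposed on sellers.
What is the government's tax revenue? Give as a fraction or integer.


With tax on sellers, new supply: Qs' = 2 + 3(P - 6)
= 3P - 16
New equilibrium quantity:
Q_new = 83/4
Tax revenue = tax * Q_new = 6 * 83/4 = 249/2

249/2


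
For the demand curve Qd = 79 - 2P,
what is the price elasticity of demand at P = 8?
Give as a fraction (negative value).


dQ/dP = -2
At P = 8: Q = 79 - 2*8 = 63
E = (dQ/dP)(P/Q) = (-2)(8/63) = -16/63

-16/63


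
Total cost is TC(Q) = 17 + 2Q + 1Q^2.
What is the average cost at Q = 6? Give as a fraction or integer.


TC(6) = 17 + 2*6 + 1*6^2
TC(6) = 17 + 12 + 36 = 65
AC = TC/Q = 65/6 = 65/6

65/6


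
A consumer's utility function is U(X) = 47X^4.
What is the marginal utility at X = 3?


MU = dU/dX = 47*4*X^(4-1)
MU = 188*X^3
At X = 3:
MU = 188 * 3^3
MU = 188 * 27 = 5076

5076


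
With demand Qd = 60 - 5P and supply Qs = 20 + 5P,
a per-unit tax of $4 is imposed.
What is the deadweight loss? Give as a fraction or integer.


Pre-tax equilibrium quantity: Q* = 40
Post-tax equilibrium quantity: Q_tax = 30
Reduction in quantity: Q* - Q_tax = 10
DWL = (1/2) * tax * (Q* - Q_tax)
DWL = (1/2) * 4 * 10 = 20

20


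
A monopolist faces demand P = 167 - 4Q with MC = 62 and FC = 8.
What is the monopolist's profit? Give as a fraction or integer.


MR = MC: 167 - 8Q = 62
Q* = 105/8
P* = 167 - 4*105/8 = 229/2
Profit = (P* - MC)*Q* - FC
= (229/2 - 62)*105/8 - 8
= 105/2*105/8 - 8
= 11025/16 - 8 = 10897/16

10897/16


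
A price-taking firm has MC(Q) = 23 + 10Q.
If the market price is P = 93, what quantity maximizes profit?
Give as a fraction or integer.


In perfect competition, profit is maximized where P = MC.
93 = 23 + 10Q
70 = 10Q
Q* = 70/10 = 7

7


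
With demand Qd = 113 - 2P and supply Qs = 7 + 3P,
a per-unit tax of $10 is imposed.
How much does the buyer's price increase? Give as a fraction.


With a per-unit tax, the buyer's price increase depends on relative slopes.
Supply slope: d = 3, Demand slope: b = 2
Buyer's price increase = d * tax / (b + d)
= 3 * 10 / (2 + 3)
= 30 / 5 = 6

6


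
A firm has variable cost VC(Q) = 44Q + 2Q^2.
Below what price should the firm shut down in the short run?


AVC(Q) = VC(Q)/Q = 44 + 2Q
AVC is increasing in Q, so minimum AVC is at Q -> 0+.
Min AVC = 44
The firm should shut down if P < 44.

44


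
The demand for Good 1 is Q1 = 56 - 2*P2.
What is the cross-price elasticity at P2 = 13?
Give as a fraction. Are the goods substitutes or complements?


dQ1/dP2 = -2
At P2 = 13: Q1 = 56 - 2*13 = 30
Exy = (dQ1/dP2)(P2/Q1) = -2 * 13 / 30 = -13/15
Since Exy < 0, the goods are complements.

-13/15 (complements)


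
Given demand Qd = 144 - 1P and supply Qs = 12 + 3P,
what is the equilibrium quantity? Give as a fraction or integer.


First find equilibrium price:
144 - 1P = 12 + 3P
P* = 132/4 = 33
Then substitute into demand:
Q* = 144 - 1 * 33 = 111

111


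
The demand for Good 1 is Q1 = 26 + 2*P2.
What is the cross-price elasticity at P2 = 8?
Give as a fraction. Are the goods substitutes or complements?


dQ1/dP2 = 2
At P2 = 8: Q1 = 26 + 2*8 = 42
Exy = (dQ1/dP2)(P2/Q1) = 2 * 8 / 42 = 8/21
Since Exy > 0, the goods are substitutes.

8/21 (substitutes)


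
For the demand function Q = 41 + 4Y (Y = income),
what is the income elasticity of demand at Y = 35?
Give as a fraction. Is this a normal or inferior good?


dQ/dY = 4
At Y = 35: Q = 41 + 4*35 = 181
Ey = (dQ/dY)(Y/Q) = 4 * 35 / 181 = 140/181
Since Ey > 0, this is a normal good.

140/181 (normal good)


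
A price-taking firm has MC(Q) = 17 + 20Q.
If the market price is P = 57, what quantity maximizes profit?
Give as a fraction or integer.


In perfect competition, profit is maximized where P = MC.
57 = 17 + 20Q
40 = 20Q
Q* = 40/20 = 2

2


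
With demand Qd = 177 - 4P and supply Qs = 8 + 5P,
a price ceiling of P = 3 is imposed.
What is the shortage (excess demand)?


At P = 3:
Qd = 177 - 4*3 = 165
Qs = 8 + 5*3 = 23
Shortage = Qd - Qs = 165 - 23 = 142

142


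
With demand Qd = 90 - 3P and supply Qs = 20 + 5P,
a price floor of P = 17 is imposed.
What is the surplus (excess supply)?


At P = 17:
Qd = 90 - 3*17 = 39
Qs = 20 + 5*17 = 105
Surplus = Qs - Qd = 105 - 39 = 66

66


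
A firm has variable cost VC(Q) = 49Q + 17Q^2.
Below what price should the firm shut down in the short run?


AVC(Q) = VC(Q)/Q = 49 + 17Q
AVC is increasing in Q, so minimum AVC is at Q -> 0+.
Min AVC = 49
The firm should shut down if P < 49.

49


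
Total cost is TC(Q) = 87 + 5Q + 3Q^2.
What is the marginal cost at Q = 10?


MC = dTC/dQ = 5 + 2*3*Q
At Q = 10:
MC = 5 + 6*10
MC = 5 + 60 = 65

65


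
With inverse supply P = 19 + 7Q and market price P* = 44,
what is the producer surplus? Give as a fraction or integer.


Minimum supply price (at Q=0): P_min = 19
Quantity supplied at P* = 44:
Q* = (44 - 19)/7 = 25/7
PS = (1/2) * Q* * (P* - P_min)
PS = (1/2) * 25/7 * (44 - 19)
PS = (1/2) * 25/7 * 25 = 625/14

625/14


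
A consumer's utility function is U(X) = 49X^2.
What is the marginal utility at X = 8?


MU = dU/dX = 49*2*X^(2-1)
MU = 98*X^1
At X = 8:
MU = 98 * 8^1
MU = 98 * 8 = 784

784


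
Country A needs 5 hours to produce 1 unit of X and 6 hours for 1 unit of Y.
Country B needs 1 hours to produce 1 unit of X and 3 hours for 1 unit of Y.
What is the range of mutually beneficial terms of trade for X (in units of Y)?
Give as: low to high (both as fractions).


Opportunity cost of X for Country A = hours_X / hours_Y = 5/6 = 5/6 units of Y
Opportunity cost of X for Country B = hours_X / hours_Y = 1/3 = 1/3 units of Y
Terms of trade must be between the two opportunity costs.
Range: 1/3 to 5/6

1/3 to 5/6


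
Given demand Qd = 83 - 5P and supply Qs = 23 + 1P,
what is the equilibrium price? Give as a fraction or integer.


At equilibrium, Qd = Qs.
83 - 5P = 23 + 1P
83 - 23 = 5P + 1P
60 = 6P
P* = 60/6 = 10

10


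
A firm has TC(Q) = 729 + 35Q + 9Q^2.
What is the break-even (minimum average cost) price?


AC(Q) = 729/Q + 35 + 9Q
To minimize: dAC/dQ = -729/Q^2 + 9 = 0
Q^2 = 729/9 = 81
Q* = 9
Min AC = 729/9 + 35 + 9*9
Min AC = 81 + 35 + 81 = 197

197


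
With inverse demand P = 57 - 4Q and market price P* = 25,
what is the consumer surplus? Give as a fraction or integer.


Maximum willingness to pay (at Q=0): P_max = 57
Quantity demanded at P* = 25:
Q* = (57 - 25)/4 = 8
CS = (1/2) * Q* * (P_max - P*)
CS = (1/2) * 8 * (57 - 25)
CS = (1/2) * 8 * 32 = 128

128


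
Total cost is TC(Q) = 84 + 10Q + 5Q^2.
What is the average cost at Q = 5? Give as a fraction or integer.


TC(5) = 84 + 10*5 + 5*5^2
TC(5) = 84 + 50 + 125 = 259
AC = TC/Q = 259/5 = 259/5

259/5


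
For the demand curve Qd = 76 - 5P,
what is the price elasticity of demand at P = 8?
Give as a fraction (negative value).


dQ/dP = -5
At P = 8: Q = 76 - 5*8 = 36
E = (dQ/dP)(P/Q) = (-5)(8/36) = -10/9

-10/9


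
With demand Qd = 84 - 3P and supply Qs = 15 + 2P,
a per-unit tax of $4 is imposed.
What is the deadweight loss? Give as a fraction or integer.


Pre-tax equilibrium quantity: Q* = 213/5
Post-tax equilibrium quantity: Q_tax = 189/5
Reduction in quantity: Q* - Q_tax = 24/5
DWL = (1/2) * tax * (Q* - Q_tax)
DWL = (1/2) * 4 * 24/5 = 48/5

48/5


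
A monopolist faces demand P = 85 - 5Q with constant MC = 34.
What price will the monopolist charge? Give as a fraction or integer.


MR = 85 - 10Q
Set MR = MC: 85 - 10Q = 34
Q* = 51/10
Substitute into demand:
P* = 85 - 5*51/10 = 119/2

119/2


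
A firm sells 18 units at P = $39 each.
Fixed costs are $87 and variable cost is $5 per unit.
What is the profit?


Total Revenue = P * Q = 39 * 18 = $702
Total Cost = FC + VC*Q = 87 + 5*18 = $177
Profit = TR - TC = 702 - 177 = $525

$525


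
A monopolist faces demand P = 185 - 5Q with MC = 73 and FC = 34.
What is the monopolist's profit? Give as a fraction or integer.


MR = MC: 185 - 10Q = 73
Q* = 56/5
P* = 185 - 5*56/5 = 129
Profit = (P* - MC)*Q* - FC
= (129 - 73)*56/5 - 34
= 56*56/5 - 34
= 3136/5 - 34 = 2966/5

2966/5


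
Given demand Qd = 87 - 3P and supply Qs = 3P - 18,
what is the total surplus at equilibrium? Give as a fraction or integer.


Find equilibrium: 87 - 3P = 3P - 18
87 + 18 = 6P
P* = 105/6 = 35/2
Q* = 3*35/2 - 18 = 69/2
Inverse demand: P = 29 - Q/3, so P_max = 29
Inverse supply: P = 6 + Q/3, so P_min = 6
CS = (1/2) * 69/2 * (29 - 35/2) = 1587/8
PS = (1/2) * 69/2 * (35/2 - 6) = 1587/8
TS = CS + PS = 1587/8 + 1587/8 = 1587/4

1587/4


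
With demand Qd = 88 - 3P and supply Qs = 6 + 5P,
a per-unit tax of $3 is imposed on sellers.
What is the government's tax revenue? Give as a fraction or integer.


With tax on sellers, new supply: Qs' = 6 + 5(P - 3)
= 5P - 9
New equilibrium quantity:
Q_new = 413/8
Tax revenue = tax * Q_new = 3 * 413/8 = 1239/8

1239/8


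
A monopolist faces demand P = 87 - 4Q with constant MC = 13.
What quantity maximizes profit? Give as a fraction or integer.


TR = P*Q = (87 - 4Q)Q = 87Q - 4Q^2
MR = dTR/dQ = 87 - 8Q
Set MR = MC:
87 - 8Q = 13
74 = 8Q
Q* = 74/8 = 37/4

37/4


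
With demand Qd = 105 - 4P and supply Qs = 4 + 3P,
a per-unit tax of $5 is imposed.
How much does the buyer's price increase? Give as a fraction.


With a per-unit tax, the buyer's price increase depends on relative slopes.
Supply slope: d = 3, Demand slope: b = 4
Buyer's price increase = d * tax / (b + d)
= 3 * 5 / (4 + 3)
= 15 / 7 = 15/7

15/7


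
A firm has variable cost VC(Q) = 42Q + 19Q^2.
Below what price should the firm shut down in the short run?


AVC(Q) = VC(Q)/Q = 42 + 19Q
AVC is increasing in Q, so minimum AVC is at Q -> 0+.
Min AVC = 42
The firm should shut down if P < 42.

42


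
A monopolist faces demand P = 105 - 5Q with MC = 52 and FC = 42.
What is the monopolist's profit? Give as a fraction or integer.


MR = MC: 105 - 10Q = 52
Q* = 53/10
P* = 105 - 5*53/10 = 157/2
Profit = (P* - MC)*Q* - FC
= (157/2 - 52)*53/10 - 42
= 53/2*53/10 - 42
= 2809/20 - 42 = 1969/20

1969/20


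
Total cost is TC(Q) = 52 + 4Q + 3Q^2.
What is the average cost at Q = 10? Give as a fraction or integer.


TC(10) = 52 + 4*10 + 3*10^2
TC(10) = 52 + 40 + 300 = 392
AC = TC/Q = 392/10 = 196/5

196/5


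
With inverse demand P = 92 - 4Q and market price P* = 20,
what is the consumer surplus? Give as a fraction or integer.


Maximum willingness to pay (at Q=0): P_max = 92
Quantity demanded at P* = 20:
Q* = (92 - 20)/4 = 18
CS = (1/2) * Q* * (P_max - P*)
CS = (1/2) * 18 * (92 - 20)
CS = (1/2) * 18 * 72 = 648

648


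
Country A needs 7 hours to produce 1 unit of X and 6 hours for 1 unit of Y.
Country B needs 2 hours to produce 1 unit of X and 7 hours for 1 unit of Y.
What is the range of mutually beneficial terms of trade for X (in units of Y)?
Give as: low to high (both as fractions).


Opportunity cost of X for Country A = hours_X / hours_Y = 7/6 = 7/6 units of Y
Opportunity cost of X for Country B = hours_X / hours_Y = 2/7 = 2/7 units of Y
Terms of trade must be between the two opportunity costs.
Range: 2/7 to 7/6

2/7 to 7/6


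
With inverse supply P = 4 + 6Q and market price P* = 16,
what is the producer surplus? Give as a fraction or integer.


Minimum supply price (at Q=0): P_min = 4
Quantity supplied at P* = 16:
Q* = (16 - 4)/6 = 2
PS = (1/2) * Q* * (P* - P_min)
PS = (1/2) * 2 * (16 - 4)
PS = (1/2) * 2 * 12 = 12

12


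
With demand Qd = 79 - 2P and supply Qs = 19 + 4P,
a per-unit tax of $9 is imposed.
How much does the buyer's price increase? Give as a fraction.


With a per-unit tax, the buyer's price increase depends on relative slopes.
Supply slope: d = 4, Demand slope: b = 2
Buyer's price increase = d * tax / (b + d)
= 4 * 9 / (2 + 4)
= 36 / 6 = 6

6


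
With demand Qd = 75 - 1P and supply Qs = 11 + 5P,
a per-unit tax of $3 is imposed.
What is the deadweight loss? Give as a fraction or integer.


Pre-tax equilibrium quantity: Q* = 193/3
Post-tax equilibrium quantity: Q_tax = 371/6
Reduction in quantity: Q* - Q_tax = 5/2
DWL = (1/2) * tax * (Q* - Q_tax)
DWL = (1/2) * 3 * 5/2 = 15/4

15/4


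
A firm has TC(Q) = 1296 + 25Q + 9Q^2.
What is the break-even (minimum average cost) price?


AC(Q) = 1296/Q + 25 + 9Q
To minimize: dAC/dQ = -1296/Q^2 + 9 = 0
Q^2 = 1296/9 = 144
Q* = 12
Min AC = 1296/12 + 25 + 9*12
Min AC = 108 + 25 + 108 = 241

241


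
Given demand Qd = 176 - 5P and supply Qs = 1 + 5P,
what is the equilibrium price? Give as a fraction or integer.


At equilibrium, Qd = Qs.
176 - 5P = 1 + 5P
176 - 1 = 5P + 5P
175 = 10P
P* = 175/10 = 35/2

35/2


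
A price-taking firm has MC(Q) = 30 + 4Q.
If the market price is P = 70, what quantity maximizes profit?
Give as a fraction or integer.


In perfect competition, profit is maximized where P = MC.
70 = 30 + 4Q
40 = 4Q
Q* = 40/4 = 10

10


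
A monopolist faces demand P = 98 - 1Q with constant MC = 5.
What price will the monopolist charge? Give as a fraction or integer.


MR = 98 - 2Q
Set MR = MC: 98 - 2Q = 5
Q* = 93/2
Substitute into demand:
P* = 98 - 1*93/2 = 103/2

103/2


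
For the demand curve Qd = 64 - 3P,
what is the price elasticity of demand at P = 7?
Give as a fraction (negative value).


dQ/dP = -3
At P = 7: Q = 64 - 3*7 = 43
E = (dQ/dP)(P/Q) = (-3)(7/43) = -21/43

-21/43


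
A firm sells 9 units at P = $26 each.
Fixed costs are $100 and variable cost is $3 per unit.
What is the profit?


Total Revenue = P * Q = 26 * 9 = $234
Total Cost = FC + VC*Q = 100 + 3*9 = $127
Profit = TR - TC = 234 - 127 = $107

$107


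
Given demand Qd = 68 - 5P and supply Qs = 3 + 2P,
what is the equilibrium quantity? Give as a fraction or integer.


First find equilibrium price:
68 - 5P = 3 + 2P
P* = 65/7 = 65/7
Then substitute into demand:
Q* = 68 - 5 * 65/7 = 151/7

151/7


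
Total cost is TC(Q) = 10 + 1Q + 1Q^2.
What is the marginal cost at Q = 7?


MC = dTC/dQ = 1 + 2*1*Q
At Q = 7:
MC = 1 + 2*7
MC = 1 + 14 = 15

15


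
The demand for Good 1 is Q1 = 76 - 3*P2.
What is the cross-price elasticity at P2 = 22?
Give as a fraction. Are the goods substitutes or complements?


dQ1/dP2 = -3
At P2 = 22: Q1 = 76 - 3*22 = 10
Exy = (dQ1/dP2)(P2/Q1) = -3 * 22 / 10 = -33/5
Since Exy < 0, the goods are complements.

-33/5 (complements)


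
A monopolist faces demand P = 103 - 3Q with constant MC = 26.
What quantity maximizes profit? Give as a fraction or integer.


TR = P*Q = (103 - 3Q)Q = 103Q - 3Q^2
MR = dTR/dQ = 103 - 6Q
Set MR = MC:
103 - 6Q = 26
77 = 6Q
Q* = 77/6 = 77/6

77/6


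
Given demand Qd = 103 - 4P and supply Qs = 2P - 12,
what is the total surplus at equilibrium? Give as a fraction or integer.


Find equilibrium: 103 - 4P = 2P - 12
103 + 12 = 6P
P* = 115/6 = 115/6
Q* = 2*115/6 - 12 = 79/3
Inverse demand: P = 103/4 - Q/4, so P_max = 103/4
Inverse supply: P = 6 + Q/2, so P_min = 6
CS = (1/2) * 79/3 * (103/4 - 115/6) = 6241/72
PS = (1/2) * 79/3 * (115/6 - 6) = 6241/36
TS = CS + PS = 6241/72 + 6241/36 = 6241/24

6241/24


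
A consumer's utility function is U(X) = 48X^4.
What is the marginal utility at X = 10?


MU = dU/dX = 48*4*X^(4-1)
MU = 192*X^3
At X = 10:
MU = 192 * 10^3
MU = 192 * 1000 = 192000

192000


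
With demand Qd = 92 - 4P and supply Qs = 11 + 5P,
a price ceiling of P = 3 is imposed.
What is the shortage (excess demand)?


At P = 3:
Qd = 92 - 4*3 = 80
Qs = 11 + 5*3 = 26
Shortage = Qd - Qs = 80 - 26 = 54

54


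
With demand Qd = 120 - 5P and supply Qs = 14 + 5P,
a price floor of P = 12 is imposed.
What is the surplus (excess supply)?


At P = 12:
Qd = 120 - 5*12 = 60
Qs = 14 + 5*12 = 74
Surplus = Qs - Qd = 74 - 60 = 14

14


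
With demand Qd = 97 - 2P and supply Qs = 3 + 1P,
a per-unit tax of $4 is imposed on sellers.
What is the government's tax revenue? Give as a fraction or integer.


With tax on sellers, new supply: Qs' = 3 + 1(P - 4)
= 1P - 1
New equilibrium quantity:
Q_new = 95/3
Tax revenue = tax * Q_new = 4 * 95/3 = 380/3

380/3


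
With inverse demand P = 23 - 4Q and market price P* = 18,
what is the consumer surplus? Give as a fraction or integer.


Maximum willingness to pay (at Q=0): P_max = 23
Quantity demanded at P* = 18:
Q* = (23 - 18)/4 = 5/4
CS = (1/2) * Q* * (P_max - P*)
CS = (1/2) * 5/4 * (23 - 18)
CS = (1/2) * 5/4 * 5 = 25/8

25/8
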